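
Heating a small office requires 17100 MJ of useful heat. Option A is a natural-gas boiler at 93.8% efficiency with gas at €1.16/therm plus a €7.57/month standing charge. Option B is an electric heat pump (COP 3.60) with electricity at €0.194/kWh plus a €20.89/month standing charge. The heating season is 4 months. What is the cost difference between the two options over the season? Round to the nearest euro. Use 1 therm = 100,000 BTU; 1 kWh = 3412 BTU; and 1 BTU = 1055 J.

€109

Heat load = 17100 MJ = 17,100,000,000 J / 1055 = 16,208,531 BTU
Gas: input = 16,208,531 / 0.938 = 17,279,884 BTU = 172.8 therm → 172.8 × €1.16 = €200.45; + 4 × €7.57 standing = €230.73
Heat pump: 16,208,531 BTU / 3412 = 4,750 kWh heat; / 3.60 = 1,320 kWh in → × €0.194 = €256.00; + 4 × €20.89 standing = €339.56
Difference = |€230.73 − €339.56| = €108.83 ≈ €109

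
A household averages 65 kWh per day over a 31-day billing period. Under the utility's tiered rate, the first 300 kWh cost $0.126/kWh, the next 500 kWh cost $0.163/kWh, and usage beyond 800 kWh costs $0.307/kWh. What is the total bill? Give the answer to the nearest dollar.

$492

Usage = 65 kWh/day × 31 days = 2015 kWh
First 300 kWh × $0.126 = $37.80
Next 500 kWh × $0.163 = $81.50
Remaining 1215 kWh × $0.307 = $373.00
Total = $492.31 ≈ $492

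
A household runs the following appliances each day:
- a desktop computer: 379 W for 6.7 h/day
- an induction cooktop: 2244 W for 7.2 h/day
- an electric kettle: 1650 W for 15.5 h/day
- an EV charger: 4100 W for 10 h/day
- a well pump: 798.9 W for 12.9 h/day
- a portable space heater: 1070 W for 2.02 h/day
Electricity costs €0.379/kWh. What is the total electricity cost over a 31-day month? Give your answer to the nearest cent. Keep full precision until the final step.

desktop computer: 379 W × 6.7 h × 31 d = 78,718 Wh = 78.72 kWh
induction cooktop: 2244 W × 7.2 h × 31 d = 500,861 Wh = 500.9 kWh
electric kettle: 1650 W × 15.5 h × 31 d = 792,825 Wh = 792.8 kWh
EV charger: 4100 W × 10 h × 31 d = 1,271,000 Wh = 1,271 kWh
well pump: 798.9 W × 12.9 h × 31 d = 319,480 Wh = 319.5 kWh
portable space heater: 1070 W × 2.02 h × 31 d = 67,003 Wh = 67 kWh
Total energy = 78.72 + 500.9 + 792.8 + 1,271 + 319.5 + 67 = 3,030 kWh
Cost = 3,030 kWh × €0.379 = €1,148.33

€1148.33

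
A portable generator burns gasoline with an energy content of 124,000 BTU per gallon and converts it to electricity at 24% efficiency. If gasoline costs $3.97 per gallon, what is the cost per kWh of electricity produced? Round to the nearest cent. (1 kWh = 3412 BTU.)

Electrical output per gallon = 124,000 BTU × 0.24 / 3412 BTU/kWh = 8.722 kWh
Cost per kWh = $3.97 / 8.722 kWh = $0.455

$0.46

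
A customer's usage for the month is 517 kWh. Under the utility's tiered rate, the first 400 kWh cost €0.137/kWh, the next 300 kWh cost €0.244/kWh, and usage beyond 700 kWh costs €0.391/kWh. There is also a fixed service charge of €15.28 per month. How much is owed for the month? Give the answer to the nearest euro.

First 400 kWh × €0.137 = €54.80
Next 117 kWh × €0.244 = €28.55
Remaining tier: 0 kWh (not reached)
Energy charge = €83.35; + service €15.28 = €98.63 ≈ €99

€99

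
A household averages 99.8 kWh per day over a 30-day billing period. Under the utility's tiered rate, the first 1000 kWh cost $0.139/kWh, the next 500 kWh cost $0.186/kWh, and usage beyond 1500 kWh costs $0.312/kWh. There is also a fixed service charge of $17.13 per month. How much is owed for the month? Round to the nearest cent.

Usage = 99.8 kWh/day × 30 days = 2994 kWh
First 1000 kWh × $0.139 = $139.00
Next 500 kWh × $0.186 = $93.00
Remaining 1494 kWh × $0.312 = $466.13
Energy charge = $698.13; + service $17.13 = $715.26

$715.26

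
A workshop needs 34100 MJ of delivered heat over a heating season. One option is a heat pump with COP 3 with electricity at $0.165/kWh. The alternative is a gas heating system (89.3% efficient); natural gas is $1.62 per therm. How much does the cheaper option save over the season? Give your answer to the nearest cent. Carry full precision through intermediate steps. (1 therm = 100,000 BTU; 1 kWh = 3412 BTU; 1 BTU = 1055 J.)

Heat load = 34100 MJ = 34,100,000,000 J / 1055 = 32,322,275 BTU
Gas: input = 32,322,275 / 0.893 = 36,195,157 BTU = 362 therm → 362 × $1.62 = $586.36
Heat pump: 32,322,275 BTU / 3412 = 9,473 kWh heat; / 3 = 3,158 kWh in → × $0.165 = $521.02
Difference = |$586.36 − $521.02| = $65.34

$65.34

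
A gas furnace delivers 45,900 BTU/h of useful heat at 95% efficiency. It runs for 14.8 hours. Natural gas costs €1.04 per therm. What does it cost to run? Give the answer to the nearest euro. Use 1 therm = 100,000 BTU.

Heat delivered = 45,900 BTU/h × 14.8 h = 679,320 BTU
Gas input = 679,320 / 0.95 = 715,074 BTU
= 715,074 / 100,000 = 7.151 therm
Cost = 7.151 × €1.04/therm = €7.44 ≈ €7

€7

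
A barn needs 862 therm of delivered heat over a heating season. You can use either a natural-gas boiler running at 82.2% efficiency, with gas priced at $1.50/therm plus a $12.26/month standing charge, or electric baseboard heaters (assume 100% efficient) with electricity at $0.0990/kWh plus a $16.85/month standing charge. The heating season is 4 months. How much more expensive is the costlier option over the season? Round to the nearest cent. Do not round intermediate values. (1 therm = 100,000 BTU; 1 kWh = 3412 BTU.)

Heat load = 862 therm × 100,000 = 86,200,000 BTU
Gas: input = 86,200,000 / 0.822 = 104,866,180 BTU = 1,049 therm → 1,049 × $1.50 = $1,572.99; + 4 × $12.26 standing = $1,622.03
Electric: 86,200,000 BTU / 3412 = 25,260 kWh → × $0.0990 = $2,501.11; + 4 × $16.85 standing = $2,568.51
Difference = |$1,622.03 − $2,568.51| = $946.48

$946.48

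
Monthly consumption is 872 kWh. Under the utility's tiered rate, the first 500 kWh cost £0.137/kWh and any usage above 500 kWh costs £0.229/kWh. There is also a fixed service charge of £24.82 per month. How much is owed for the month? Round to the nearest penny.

£178.51

First 500 kWh × £0.137 = £68.50
Remaining 372 kWh × £0.229 = £85.19
Energy charge = £153.69; + service £24.82 = £178.51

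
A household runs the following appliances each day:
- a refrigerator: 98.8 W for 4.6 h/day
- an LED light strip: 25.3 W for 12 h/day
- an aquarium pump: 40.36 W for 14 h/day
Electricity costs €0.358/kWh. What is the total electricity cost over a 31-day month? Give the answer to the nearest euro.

€15

refrigerator: 98.8 W × 4.6 h × 31 d = 14,089 Wh = 14.09 kWh
LED light strip: 25.3 W × 12 h × 31 d = 9,412 Wh = 9.412 kWh
aquarium pump: 40.36 W × 14 h × 31 d = 17,516 Wh = 17.52 kWh
Total energy = 14.09 + 9.412 + 17.52 = 41.02 kWh
Cost = 41.02 kWh × €0.358 = €14.68 ≈ €15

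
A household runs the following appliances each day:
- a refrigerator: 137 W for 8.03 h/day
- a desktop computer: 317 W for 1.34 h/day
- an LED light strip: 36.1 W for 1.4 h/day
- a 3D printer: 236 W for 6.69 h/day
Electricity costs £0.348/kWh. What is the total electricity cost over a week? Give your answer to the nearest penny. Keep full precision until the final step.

£7.68

refrigerator: 137 W × 8.03 h × 7 d = 7,701 Wh = 7.701 kWh
desktop computer: 317 W × 1.34 h × 7 d = 2,973 Wh = 2.973 kWh
LED light strip: 36.1 W × 1.4 h × 7 d = 354 Wh = 0.3538 kWh
3D printer: 236 W × 6.69 h × 7 d = 11,052 Wh = 11.05 kWh
Total energy = 7.701 + 2.973 + 0.3538 + 11.05 = 22.08 kWh
Cost = 22.08 kWh × £0.348 = £7.68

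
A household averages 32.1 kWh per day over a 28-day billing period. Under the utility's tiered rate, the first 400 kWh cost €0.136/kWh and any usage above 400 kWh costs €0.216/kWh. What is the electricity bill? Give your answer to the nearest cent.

Usage = 32.1 kWh/day × 28 days = 898.8 kWh
First 400 kWh × €0.136 = €54.40
Remaining 498.8 kWh × €0.216 = €107.74
Total = €162.14

€162.14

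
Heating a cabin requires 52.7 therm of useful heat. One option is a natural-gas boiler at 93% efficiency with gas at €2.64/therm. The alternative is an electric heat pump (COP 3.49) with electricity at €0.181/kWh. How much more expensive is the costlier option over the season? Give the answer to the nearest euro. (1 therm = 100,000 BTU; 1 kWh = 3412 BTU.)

€69

Heat load = 52.7 therm × 100,000 = 5,270,000 BTU
Gas: input = 5,270,000 / 0.93 = 5,666,667 BTU = 56.67 therm → 56.67 × €2.64 = €149.60
Heat pump: 5,270,000 BTU / 3412 = 1,545 kWh heat; / 3.49 = 442.6 kWh in → × €0.181 = €80.10
Difference = |€149.60 − €80.10| = €69.50 ≈ €69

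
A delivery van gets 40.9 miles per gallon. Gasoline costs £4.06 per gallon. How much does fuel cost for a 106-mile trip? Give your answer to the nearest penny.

£10.52

Fuel = 106 mi / 40.9 mpg = 2.592 gal
Cost = 2.592 gal × £4.06/gal = £10.52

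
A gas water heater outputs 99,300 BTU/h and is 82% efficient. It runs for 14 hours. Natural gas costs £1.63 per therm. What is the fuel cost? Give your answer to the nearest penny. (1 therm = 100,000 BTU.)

Heat delivered = 99,300 BTU/h × 14 h = 1,390,200 BTU
Gas input = 1,390,200 / 0.82 = 1,695,366 BTU
= 1,695,366 / 100,000 = 16.95 therm
Cost = 16.95 × £1.63/therm = £27.63

£27.63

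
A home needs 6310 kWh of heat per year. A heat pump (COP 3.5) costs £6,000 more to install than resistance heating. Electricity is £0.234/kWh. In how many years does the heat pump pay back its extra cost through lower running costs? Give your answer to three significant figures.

5.69 years

Resistance: 6310 kWh × £0.234 = £1,476.54/yr
Heat pump: 6310 / 3.5 = 1803 kWh in → × £0.234 = £421.87/yr
Annual savings = £1,054.67
Payback = £6,000 / £1,054.67 = 5.69 years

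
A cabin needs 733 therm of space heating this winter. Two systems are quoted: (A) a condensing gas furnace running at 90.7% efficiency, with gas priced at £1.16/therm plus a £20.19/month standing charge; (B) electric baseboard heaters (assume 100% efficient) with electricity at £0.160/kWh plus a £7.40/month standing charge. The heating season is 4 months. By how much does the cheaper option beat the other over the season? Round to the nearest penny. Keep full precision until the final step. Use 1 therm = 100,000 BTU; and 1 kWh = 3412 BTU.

£2448.66

Heat load = 733 therm × 100,000 = 73,300,000 BTU
Gas: input = 73,300,000 / 0.907 = 80,815,877 BTU = 808.2 therm → 808.2 × £1.16 = £937.46; + 4 × £20.19 standing = £1,018.22
Electric: 73,300,000 BTU / 3412 = 21,480 kWh → × £0.160 = £3,437.28; + 4 × £7.40 standing = £3,466.88
Difference = |£1,018.22 − £3,466.88| = £2,448.66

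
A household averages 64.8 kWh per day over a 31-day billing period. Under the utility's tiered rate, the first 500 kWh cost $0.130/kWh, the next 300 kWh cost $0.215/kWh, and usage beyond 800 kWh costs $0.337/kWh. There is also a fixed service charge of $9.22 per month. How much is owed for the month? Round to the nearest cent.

Usage = 64.8 kWh/day × 31 days = 2008.8 kWh
First 500 kWh × $0.130 = $65.00
Next 300 kWh × $0.215 = $64.50
Remaining 1208.8 kWh × $0.337 = $407.37
Energy charge = $536.87; + service $9.22 = $546.09

$546.09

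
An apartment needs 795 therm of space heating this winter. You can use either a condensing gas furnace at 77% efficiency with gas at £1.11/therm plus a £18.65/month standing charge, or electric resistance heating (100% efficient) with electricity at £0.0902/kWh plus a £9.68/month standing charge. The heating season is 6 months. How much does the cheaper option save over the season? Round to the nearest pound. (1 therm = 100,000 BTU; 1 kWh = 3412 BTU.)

Heat load = 795 therm × 100,000 = 79,500,000 BTU
Gas: input = 79,500,000 / 0.77 = 103,246,753 BTU = 1,032 therm → 1,032 × £1.11 = £1,146.04; + 6 × £18.65 standing = £1,257.94
Electric: 79,500,000 BTU / 3412 = 23,300 kWh → × £0.0902 = £2,101.67; + 6 × £9.68 standing = £2,159.75
Difference = |£1,257.94 − £2,159.75| = £901.81 ≈ £902

£902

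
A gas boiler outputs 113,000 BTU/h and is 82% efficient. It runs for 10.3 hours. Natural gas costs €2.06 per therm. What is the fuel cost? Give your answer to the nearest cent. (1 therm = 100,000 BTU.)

Heat delivered = 113,000 BTU/h × 10.3 h = 1,163,900 BTU
Gas input = 1,163,900 / 0.82 = 1,419,390 BTU
= 1,419,390 / 100,000 = 14.19 therm
Cost = 14.19 × €2.06/therm = €29.24

€29.24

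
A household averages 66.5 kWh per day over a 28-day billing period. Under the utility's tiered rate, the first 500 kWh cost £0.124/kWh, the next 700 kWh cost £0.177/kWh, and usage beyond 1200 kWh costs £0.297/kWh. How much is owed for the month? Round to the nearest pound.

Usage = 66.5 kWh/day × 28 days = 1862 kWh
First 500 kWh × £0.124 = £62.00
Next 700 kWh × £0.177 = £123.90
Remaining 662 kWh × £0.297 = £196.61
Total = £382.51 ≈ £383

£383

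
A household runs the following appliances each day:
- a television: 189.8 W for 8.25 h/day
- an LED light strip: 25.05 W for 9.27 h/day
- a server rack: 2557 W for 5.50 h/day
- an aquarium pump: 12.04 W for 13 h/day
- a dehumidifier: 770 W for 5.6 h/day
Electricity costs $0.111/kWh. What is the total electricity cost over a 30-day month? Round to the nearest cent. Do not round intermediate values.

$67.70

television: 189.8 W × 8.25 h × 30 d = 46,976 Wh = 46.98 kWh
LED light strip: 25.05 W × 9.27 h × 30 d = 6,966 Wh = 6.966 kWh
server rack: 2557 W × 5.50 h × 30 d = 421,905 Wh = 421.9 kWh
aquarium pump: 12.04 W × 13 h × 30 d = 4,696 Wh = 4.696 kWh
dehumidifier: 770 W × 5.6 h × 30 d = 129,360 Wh = 129.4 kWh
Total energy = 46.98 + 6.966 + 421.9 + 4.696 + 129.4 = 609.9 kWh
Cost = 609.9 kWh × $0.111 = $67.70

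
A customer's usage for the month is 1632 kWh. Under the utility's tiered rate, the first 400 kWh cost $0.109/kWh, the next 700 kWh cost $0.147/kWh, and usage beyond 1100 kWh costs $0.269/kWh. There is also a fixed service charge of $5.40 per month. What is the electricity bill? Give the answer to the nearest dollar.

First 400 kWh × $0.109 = $43.60
Next 700 kWh × $0.147 = $102.90
Remaining 532 kWh × $0.269 = $143.11
Energy charge = $289.61; + service $5.40 = $295.01 ≈ $295

$295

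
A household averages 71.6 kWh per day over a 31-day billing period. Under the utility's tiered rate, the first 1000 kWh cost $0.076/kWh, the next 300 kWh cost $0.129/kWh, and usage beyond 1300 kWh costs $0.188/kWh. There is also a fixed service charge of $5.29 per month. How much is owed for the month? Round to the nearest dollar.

$293

Usage = 71.6 kWh/day × 31 days = 2219.6 kWh
First 1000 kWh × $0.076 = $76.00
Next 300 kWh × $0.129 = $38.70
Remaining 919.6 kWh × $0.188 = $172.88
Energy charge = $287.58; + service $5.29 = $292.87 ≈ $293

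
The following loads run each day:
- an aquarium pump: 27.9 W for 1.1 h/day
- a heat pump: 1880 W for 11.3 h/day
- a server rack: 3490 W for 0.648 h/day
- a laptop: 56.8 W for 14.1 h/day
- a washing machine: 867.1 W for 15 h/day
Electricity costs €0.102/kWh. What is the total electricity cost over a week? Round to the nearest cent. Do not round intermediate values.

€26.66

aquarium pump: 27.9 W × 1.1 h × 7 d = 215 Wh = 0.2148 kWh
heat pump: 1880 W × 11.3 h × 7 d = 148,708 Wh = 148.7 kWh
server rack: 3490 W × 0.648 h × 7 d = 15,831 Wh = 15.83 kWh
laptop: 56.8 W × 14.1 h × 7 d = 5,606 Wh = 5.606 kWh
washing machine: 867.1 W × 15 h × 7 d = 91,046 Wh = 91.05 kWh
Total energy = 0.2148 + 148.7 + 15.83 + 5.606 + 91.05 = 261.4 kWh
Cost = 261.4 kWh × €0.102 = €26.66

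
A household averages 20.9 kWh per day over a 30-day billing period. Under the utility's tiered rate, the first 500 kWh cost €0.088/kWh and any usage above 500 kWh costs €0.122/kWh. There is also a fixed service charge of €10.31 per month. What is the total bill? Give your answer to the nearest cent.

Usage = 20.9 kWh/day × 30 days = 627 kWh
First 500 kWh × €0.088 = €44.00
Remaining 127 kWh × €0.122 = €15.49
Energy charge = €59.49; + service €10.31 = €69.80

€69.80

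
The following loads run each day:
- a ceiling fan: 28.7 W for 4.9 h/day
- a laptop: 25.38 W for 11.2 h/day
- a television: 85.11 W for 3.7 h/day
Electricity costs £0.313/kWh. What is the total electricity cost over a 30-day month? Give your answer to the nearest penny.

ceiling fan: 28.7 W × 4.9 h × 30 d = 4,219 Wh = 4.219 kWh
laptop: 25.38 W × 11.2 h × 30 d = 8,528 Wh = 8.528 kWh
television: 85.11 W × 3.7 h × 30 d = 9,447 Wh = 9.447 kWh
Total energy = 4.219 + 8.528 + 9.447 = 22.19 kWh
Cost = 22.19 kWh × £0.313 = £6.95

£6.95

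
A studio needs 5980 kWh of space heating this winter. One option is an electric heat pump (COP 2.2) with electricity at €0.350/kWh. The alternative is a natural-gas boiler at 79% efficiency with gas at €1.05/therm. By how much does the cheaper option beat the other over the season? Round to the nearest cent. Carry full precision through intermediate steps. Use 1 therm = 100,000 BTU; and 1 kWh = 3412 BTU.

Heat load = 5980 kWh × 3412 = 20,403,760 BTU
Gas: input = 20,403,760 / 0.79 = 25,827,544 BTU = 258.3 therm → 258.3 × €1.05 = €271.19
Heat pump: 20,403,760 BTU / 3412 = 5,980 kWh heat; / 2.2 = 2,718 kWh in → × €0.350 = €951.36
Difference = |€271.19 − €951.36| = €680.17

€680.17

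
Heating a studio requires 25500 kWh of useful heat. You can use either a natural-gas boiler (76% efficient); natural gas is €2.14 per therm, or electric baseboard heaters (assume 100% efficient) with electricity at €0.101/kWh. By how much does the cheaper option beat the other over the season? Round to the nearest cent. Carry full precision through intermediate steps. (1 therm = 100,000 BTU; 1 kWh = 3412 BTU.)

Heat load = 25500 kWh × 3412 = 87,006,000 BTU
Gas: input = 87,006,000 / 0.76 = 114,481,579 BTU = 1,145 therm → 1,145 × €2.14 = €2,449.91
Electric: 87,006,000 BTU / 3412 = 25,500 kWh → × €0.101 = €2,575.50
Difference = |€2,449.91 − €2,575.50| = €125.59

€125.59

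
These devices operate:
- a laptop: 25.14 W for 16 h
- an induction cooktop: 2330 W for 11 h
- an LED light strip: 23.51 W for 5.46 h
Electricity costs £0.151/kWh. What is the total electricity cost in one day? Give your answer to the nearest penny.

laptop: 25.14 W × 16 h = 402 Wh = 0.4022 kWh
induction cooktop: 2330 W × 11 h = 25,630 Wh = 25.63 kWh
LED light strip: 23.51 W × 5.46 h = 128 Wh = 0.1284 kWh
Total energy = 0.4022 + 25.63 + 0.1284 = 26.16 kWh
Cost = 26.16 kWh × £0.151 = £3.95

£3.95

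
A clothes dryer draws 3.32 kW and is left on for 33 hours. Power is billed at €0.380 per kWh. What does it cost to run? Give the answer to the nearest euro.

€42

Energy = 3320 W × 33 h = 109,560 Wh = 109.6 kWh
Cost = 109.6 kWh × €0.380/kWh = €41.63 ≈ €42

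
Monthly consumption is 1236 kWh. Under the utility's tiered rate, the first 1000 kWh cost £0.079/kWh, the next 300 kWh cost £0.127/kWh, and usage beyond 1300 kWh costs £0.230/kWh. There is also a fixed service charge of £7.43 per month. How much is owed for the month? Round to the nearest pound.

First 1000 kWh × £0.079 = £79.00
Next 236 kWh × £0.127 = £29.97
Remaining tier: 0 kWh (not reached)
Energy charge = £108.97; + service £7.43 = £116.40 ≈ £116

£116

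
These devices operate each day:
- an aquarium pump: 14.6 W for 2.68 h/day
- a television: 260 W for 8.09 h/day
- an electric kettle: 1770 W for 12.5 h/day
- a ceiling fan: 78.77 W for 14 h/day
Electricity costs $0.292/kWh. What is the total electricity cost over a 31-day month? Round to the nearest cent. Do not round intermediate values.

$229.65

aquarium pump: 14.6 W × 2.68 h × 31 d = 1,213 Wh = 1.213 kWh
television: 260 W × 8.09 h × 31 d = 65,205 Wh = 65.21 kWh
electric kettle: 1770 W × 12.5 h × 31 d = 685,875 Wh = 685.9 kWh
ceiling fan: 78.77 W × 14 h × 31 d = 34,186 Wh = 34.19 kWh
Total energy = 1.213 + 65.21 + 685.9 + 34.19 = 786.5 kWh
Cost = 786.5 kWh × $0.292 = $229.65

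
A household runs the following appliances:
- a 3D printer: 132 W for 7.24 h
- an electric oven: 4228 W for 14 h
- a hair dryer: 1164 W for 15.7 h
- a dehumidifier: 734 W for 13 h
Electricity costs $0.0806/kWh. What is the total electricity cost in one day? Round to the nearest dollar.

$7

3D printer: 132 W × 7.24 h = 956 Wh = 0.9557 kWh
electric oven: 4228 W × 14 h = 59,192 Wh = 59.19 kWh
hair dryer: 1164 W × 15.7 h = 18,275 Wh = 18.27 kWh
dehumidifier: 734 W × 13 h = 9,542 Wh = 9.542 kWh
Total energy = 0.9557 + 59.19 + 18.27 + 9.542 = 87.96 kWh
Cost = 87.96 kWh × $0.0806 = $7.09 ≈ $7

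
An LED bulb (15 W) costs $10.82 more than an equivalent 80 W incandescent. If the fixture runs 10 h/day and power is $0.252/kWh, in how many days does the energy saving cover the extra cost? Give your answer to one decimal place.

66.1 days

Power saved = 80 − 15 = 65 W
Daily energy saved = 65 W × 10 h = 650 Wh = 0.65 kWh
Daily savings = 0.65 × $0.252 = $0.1638
Payback = $10.82 / $0.1638 per day = 66.06 days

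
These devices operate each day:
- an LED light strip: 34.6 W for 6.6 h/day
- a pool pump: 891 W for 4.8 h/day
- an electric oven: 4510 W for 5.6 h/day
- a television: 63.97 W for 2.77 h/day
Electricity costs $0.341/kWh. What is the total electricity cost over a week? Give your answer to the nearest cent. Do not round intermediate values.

$71.46

LED light strip: 34.6 W × 6.6 h × 7 d = 1,599 Wh = 1.599 kWh
pool pump: 891 W × 4.8 h × 7 d = 29,938 Wh = 29.94 kWh
electric oven: 4510 W × 5.6 h × 7 d = 176,792 Wh = 176.8 kWh
television: 63.97 W × 2.77 h × 7 d = 1,240 Wh = 1.24 kWh
Total energy = 1.599 + 29.94 + 176.8 + 1.24 = 209.6 kWh
Cost = 209.6 kWh × $0.341 = $71.46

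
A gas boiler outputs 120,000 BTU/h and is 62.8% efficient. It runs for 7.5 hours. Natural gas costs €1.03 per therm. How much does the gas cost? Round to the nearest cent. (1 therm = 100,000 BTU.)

€14.76

Heat delivered = 120,000 BTU/h × 7.5 h = 900,000 BTU
Gas input = 900,000 / 0.628 = 1,433,121 BTU
= 1,433,121 / 100,000 = 14.33 therm
Cost = 14.33 × €1.03/therm = €14.76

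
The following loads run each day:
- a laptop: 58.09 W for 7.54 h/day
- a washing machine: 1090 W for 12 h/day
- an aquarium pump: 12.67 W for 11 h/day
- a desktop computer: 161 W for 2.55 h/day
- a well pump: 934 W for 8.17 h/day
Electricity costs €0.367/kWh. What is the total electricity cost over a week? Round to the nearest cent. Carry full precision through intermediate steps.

€55.74

laptop: 58.09 W × 7.54 h × 7 d = 3,066 Wh = 3.066 kWh
washing machine: 1090 W × 12 h × 7 d = 91,560 Wh = 91.56 kWh
aquarium pump: 12.67 W × 11 h × 7 d = 976 Wh = 0.9756 kWh
desktop computer: 161 W × 2.55 h × 7 d = 2,874 Wh = 2.874 kWh
well pump: 934 W × 8.17 h × 7 d = 53,415 Wh = 53.42 kWh
Total energy = 3.066 + 91.56 + 0.9756 + 2.874 + 53.42 = 151.9 kWh
Cost = 151.9 kWh × €0.367 = €55.74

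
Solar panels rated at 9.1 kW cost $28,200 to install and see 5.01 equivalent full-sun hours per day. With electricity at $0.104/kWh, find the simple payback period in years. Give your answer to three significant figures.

Daily generation = 9.1 kW × 5.01 h = 45.59 kWh
Annual generation = 45.59 × 365 = 16641 kWh
Annual savings = 16641 × $0.104 = $1,730.63
Payback = $28,200 / $1,730.63 = 16.3 years

16.3 years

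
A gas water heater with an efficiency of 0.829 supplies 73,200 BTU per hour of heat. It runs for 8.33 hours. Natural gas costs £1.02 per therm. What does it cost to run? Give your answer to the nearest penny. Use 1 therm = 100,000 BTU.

Heat delivered = 73,200 BTU/h × 8.33 h = 609,756 BTU
Gas input = 609,756 / 0.829 = 735,532 BTU
= 735,532 / 100,000 = 7.355 therm
Cost = 7.355 × £1.02/therm = £7.50

£7.50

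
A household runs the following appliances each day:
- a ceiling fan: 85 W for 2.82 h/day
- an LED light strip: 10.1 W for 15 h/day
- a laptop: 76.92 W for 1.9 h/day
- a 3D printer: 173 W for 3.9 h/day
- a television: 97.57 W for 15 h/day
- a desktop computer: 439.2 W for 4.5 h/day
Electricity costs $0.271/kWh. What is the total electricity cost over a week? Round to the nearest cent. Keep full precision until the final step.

ceiling fan: 85 W × 2.82 h × 7 d = 1,678 Wh = 1.678 kWh
LED light strip: 10.1 W × 15 h × 7 d = 1,060 Wh = 1.06 kWh
laptop: 76.92 W × 1.9 h × 7 d = 1,023 Wh = 1.023 kWh
3D printer: 173 W × 3.9 h × 7 d = 4,723 Wh = 4.723 kWh
television: 97.57 W × 15 h × 7 d = 10,245 Wh = 10.24 kWh
desktop computer: 439.2 W × 4.5 h × 7 d = 13,835 Wh = 13.83 kWh
Total energy = 1.678 + 1.06 + 1.023 + 4.723 + 10.24 + 13.83 = 32.56 kWh
Cost = 32.56 kWh × $0.271 = $8.82

$8.82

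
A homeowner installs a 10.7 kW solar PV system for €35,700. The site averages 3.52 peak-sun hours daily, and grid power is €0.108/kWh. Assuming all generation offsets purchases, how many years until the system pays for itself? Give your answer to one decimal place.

Daily generation = 10.7 kW × 3.52 h = 37.66 kWh
Annual generation = 37.66 × 365 = 13747 kWh
Annual savings = 13747 × €0.108 = €1,484.71
Payback = €35,700 / €1,484.71 = 24 years

24.0 years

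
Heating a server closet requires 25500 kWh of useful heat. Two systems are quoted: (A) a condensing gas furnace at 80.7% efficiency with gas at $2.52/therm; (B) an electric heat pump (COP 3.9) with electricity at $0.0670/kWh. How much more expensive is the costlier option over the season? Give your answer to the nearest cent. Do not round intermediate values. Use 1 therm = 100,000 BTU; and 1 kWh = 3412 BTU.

$2278.84

Heat load = 25500 kWh × 3412 = 87,006,000 BTU
Gas: input = 87,006,000 / 0.807 = 107,814,126 BTU = 1,078 therm → 1,078 × $2.52 = $2,716.92
Heat pump: 87,006,000 BTU / 3412 = 25,500 kWh heat; / 3.9 = 6,538 kWh in → × $0.0670 = $438.08
Difference = |$2,716.92 − $438.08| = $2,278.84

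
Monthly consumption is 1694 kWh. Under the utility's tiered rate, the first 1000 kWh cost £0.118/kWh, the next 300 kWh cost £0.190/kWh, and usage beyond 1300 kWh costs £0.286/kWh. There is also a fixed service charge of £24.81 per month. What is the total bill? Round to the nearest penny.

First 1000 kWh × £0.118 = £118.00
Next 300 kWh × £0.190 = £57.00
Remaining 394 kWh × £0.286 = £112.68
Energy charge = £287.68; + service £24.81 = £312.49

£312.49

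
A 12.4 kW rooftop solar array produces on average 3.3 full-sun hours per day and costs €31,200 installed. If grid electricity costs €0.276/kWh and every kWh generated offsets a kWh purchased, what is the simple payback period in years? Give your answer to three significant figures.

7.57 years

Daily generation = 12.4 kW × 3.3 h = 40.92 kWh
Annual generation = 40.92 × 365 = 14936 kWh
Annual savings = 14936 × €0.276 = €4,122.28
Payback = €31,200 / €4,122.28 = 7.57 years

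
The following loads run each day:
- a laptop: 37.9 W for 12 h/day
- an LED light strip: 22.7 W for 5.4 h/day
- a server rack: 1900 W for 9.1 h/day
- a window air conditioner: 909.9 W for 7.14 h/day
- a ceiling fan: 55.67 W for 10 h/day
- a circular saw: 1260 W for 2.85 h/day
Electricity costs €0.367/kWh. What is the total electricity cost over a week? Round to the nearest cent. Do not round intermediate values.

laptop: 37.9 W × 12 h × 7 d = 3,184 Wh = 3.184 kWh
LED light strip: 22.7 W × 5.4 h × 7 d = 858 Wh = 0.8581 kWh
server rack: 1900 W × 9.1 h × 7 d = 121,030 Wh = 121 kWh
window air conditioner: 909.9 W × 7.14 h × 7 d = 45,477 Wh = 45.48 kWh
ceiling fan: 55.67 W × 10 h × 7 d = 3,897 Wh = 3.897 kWh
circular saw: 1260 W × 2.85 h × 7 d = 25,137 Wh = 25.14 kWh
Total energy = 3.184 + 0.8581 + 121 + 45.48 + 3.897 + 25.14 = 199.6 kWh
Cost = 199.6 kWh × €0.367 = €73.25

€73.25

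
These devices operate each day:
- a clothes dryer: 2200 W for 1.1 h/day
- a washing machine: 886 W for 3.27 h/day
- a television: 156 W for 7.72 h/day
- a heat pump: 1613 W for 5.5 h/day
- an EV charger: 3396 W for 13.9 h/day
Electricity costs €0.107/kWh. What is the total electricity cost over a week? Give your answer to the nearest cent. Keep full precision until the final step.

clothes dryer: 2200 W × 1.1 h × 7 d = 16,940 Wh = 16.94 kWh
washing machine: 886 W × 3.27 h × 7 d = 20,281 Wh = 20.28 kWh
television: 156 W × 7.72 h × 7 d = 8,430 Wh = 8.43 kWh
heat pump: 1613 W × 5.5 h × 7 d = 62,100 Wh = 62.1 kWh
EV charger: 3396 W × 13.9 h × 7 d = 330,431 Wh = 330.4 kWh
Total energy = 16.94 + 20.28 + 8.43 + 62.1 + 330.4 = 438.2 kWh
Cost = 438.2 kWh × €0.107 = €46.89

€46.89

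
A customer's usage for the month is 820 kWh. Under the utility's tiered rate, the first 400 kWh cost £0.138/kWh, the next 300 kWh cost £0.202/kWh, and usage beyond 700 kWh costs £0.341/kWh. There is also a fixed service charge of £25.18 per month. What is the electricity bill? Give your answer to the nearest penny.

First 400 kWh × £0.138 = £55.20
Next 300 kWh × £0.202 = £60.60
Remaining 120 kWh × £0.341 = £40.92
Energy charge = £156.72; + service £25.18 = £181.90

£181.90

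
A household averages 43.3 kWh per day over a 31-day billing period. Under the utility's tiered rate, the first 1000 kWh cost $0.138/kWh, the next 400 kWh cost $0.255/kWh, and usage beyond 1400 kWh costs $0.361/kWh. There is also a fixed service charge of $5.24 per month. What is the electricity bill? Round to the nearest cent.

$230.53

Usage = 43.3 kWh/day × 31 days = 1342.3 kWh
First 1000 kWh × $0.138 = $138.00
Next 342.3 kWh × $0.255 = $87.29
Remaining tier: 0 kWh (not reached)
Energy charge = $225.29; + service $5.24 = $230.53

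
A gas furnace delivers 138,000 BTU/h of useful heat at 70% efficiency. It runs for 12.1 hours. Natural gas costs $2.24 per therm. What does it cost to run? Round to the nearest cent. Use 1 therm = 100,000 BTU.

Heat delivered = 138,000 BTU/h × 12.1 h = 1,669,800 BTU
Gas input = 1,669,800 / 0.70 = 2,385,429 BTU
= 2,385,429 / 100,000 = 23.85 therm
Cost = 23.85 × $2.24/therm = $53.43

$53.43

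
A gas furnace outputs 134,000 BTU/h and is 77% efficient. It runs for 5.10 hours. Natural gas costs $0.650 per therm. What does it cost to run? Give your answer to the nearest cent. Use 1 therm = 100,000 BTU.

$5.77

Heat delivered = 134,000 BTU/h × 5.10 h = 683,400 BTU
Gas input = 683,400 / 0.77 = 887,532 BTU
= 887,532 / 100,000 = 8.875 therm
Cost = 8.875 × $0.650/therm = $5.77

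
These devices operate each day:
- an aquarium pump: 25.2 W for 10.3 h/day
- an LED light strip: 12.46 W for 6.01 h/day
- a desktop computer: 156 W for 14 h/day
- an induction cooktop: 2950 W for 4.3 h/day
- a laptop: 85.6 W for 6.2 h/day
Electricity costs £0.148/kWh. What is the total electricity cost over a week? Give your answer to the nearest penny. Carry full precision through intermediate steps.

aquarium pump: 25.2 W × 10.3 h × 7 d = 1,817 Wh = 1.817 kWh
LED light strip: 12.46 W × 6.01 h × 7 d = 524 Wh = 0.5242 kWh
desktop computer: 156 W × 14 h × 7 d = 15,288 Wh = 15.29 kWh
induction cooktop: 2950 W × 4.3 h × 7 d = 88,795 Wh = 88.8 kWh
laptop: 85.6 W × 6.2 h × 7 d = 3,715 Wh = 3.715 kWh
Total energy = 1.817 + 0.5242 + 15.29 + 88.8 + 3.715 = 110.1 kWh
Cost = 110.1 kWh × £0.148 = £16.30

£16.30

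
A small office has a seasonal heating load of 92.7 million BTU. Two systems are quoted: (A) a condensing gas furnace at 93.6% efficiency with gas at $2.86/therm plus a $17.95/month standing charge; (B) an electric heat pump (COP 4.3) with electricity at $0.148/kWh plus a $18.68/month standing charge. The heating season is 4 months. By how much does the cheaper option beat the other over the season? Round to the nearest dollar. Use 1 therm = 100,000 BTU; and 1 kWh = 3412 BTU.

$1894

Heat load = 92.7 × 10⁶ BTU = 92,700,000 BTU
Gas: input = 92,700,000 / 0.936 = 99,038,462 BTU = 990.4 therm → 990.4 × $2.86 = $2,832.50; + 4 × $17.95 standing = $2,904.30
Heat pump: 92,700,000 BTU / 3412 = 27,170 kWh heat; / 4.3 = 6,318 kWh in → × $0.148 = $935.11; + 4 × $18.68 standing = $1,009.83
Difference = |$2,904.30 − $1,009.83| = $1,894.47 ≈ $1894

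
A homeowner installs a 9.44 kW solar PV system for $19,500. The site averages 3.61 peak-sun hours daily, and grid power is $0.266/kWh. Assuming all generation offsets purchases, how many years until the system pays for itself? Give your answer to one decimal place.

Daily generation = 9.44 kW × 3.61 h = 34.08 kWh
Annual generation = 34.08 × 365 = 12439 kWh
Annual savings = 12439 × $0.266 = $3,308.67
Payback = $19,500 / $3,308.67 = 5.89 years

5.9 years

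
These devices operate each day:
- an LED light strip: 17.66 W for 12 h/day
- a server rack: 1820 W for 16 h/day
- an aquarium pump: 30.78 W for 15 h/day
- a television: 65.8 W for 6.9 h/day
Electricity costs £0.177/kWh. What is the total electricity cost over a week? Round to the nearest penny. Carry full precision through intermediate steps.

£37.48

LED light strip: 17.66 W × 12 h × 7 d = 1,483 Wh = 1.483 kWh
server rack: 1820 W × 16 h × 7 d = 203,840 Wh = 203.8 kWh
aquarium pump: 30.78 W × 15 h × 7 d = 3,232 Wh = 3.232 kWh
television: 65.8 W × 6.9 h × 7 d = 3,178 Wh = 3.178 kWh
Total energy = 1.483 + 203.8 + 3.232 + 3.178 = 211.7 kWh
Cost = 211.7 kWh × £0.177 = £37.48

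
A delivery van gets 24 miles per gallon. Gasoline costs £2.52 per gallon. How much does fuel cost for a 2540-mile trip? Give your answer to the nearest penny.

Fuel = 2540 mi / 24 mpg = 105.8 gal
Cost = 105.8 gal × £2.52/gal = £266.70

£266.70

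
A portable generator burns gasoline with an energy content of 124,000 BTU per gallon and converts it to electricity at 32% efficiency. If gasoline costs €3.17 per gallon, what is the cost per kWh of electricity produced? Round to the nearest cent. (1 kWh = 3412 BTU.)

€0.27

Electrical output per gallon = 124,000 BTU × 0.32 / 3412 BTU/kWh = 11.63 kWh
Cost per kWh = €3.17 / 11.63 kWh = €0.273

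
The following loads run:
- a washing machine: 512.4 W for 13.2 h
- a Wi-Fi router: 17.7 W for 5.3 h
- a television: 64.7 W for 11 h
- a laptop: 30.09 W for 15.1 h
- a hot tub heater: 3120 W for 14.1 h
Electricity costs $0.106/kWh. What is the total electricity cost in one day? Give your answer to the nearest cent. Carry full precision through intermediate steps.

$5.51

washing machine: 512.4 W × 13.2 h = 6,764 Wh = 6.764 kWh
Wi-Fi router: 17.7 W × 5.3 h = 94 Wh = 0.09381 kWh
television: 64.7 W × 11 h = 712 Wh = 0.7117 kWh
laptop: 30.09 W × 15.1 h = 454 Wh = 0.4544 kWh
hot tub heater: 3120 W × 14.1 h = 43,992 Wh = 43.99 kWh
Total energy = 6.764 + 0.09381 + 0.7117 + 0.4544 + 43.99 = 52.02 kWh
Cost = 52.02 kWh × $0.106 = $5.51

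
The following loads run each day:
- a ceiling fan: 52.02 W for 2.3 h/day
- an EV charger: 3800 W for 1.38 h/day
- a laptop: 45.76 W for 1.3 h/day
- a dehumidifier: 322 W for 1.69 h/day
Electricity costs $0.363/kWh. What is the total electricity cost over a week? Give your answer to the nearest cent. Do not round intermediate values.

$15.16

ceiling fan: 52.02 W × 2.3 h × 7 d = 838 Wh = 0.8375 kWh
EV charger: 3800 W × 1.38 h × 7 d = 36,708 Wh = 36.71 kWh
laptop: 45.76 W × 1.3 h × 7 d = 416 Wh = 0.4164 kWh
dehumidifier: 322 W × 1.69 h × 7 d = 3,809 Wh = 3.809 kWh
Total energy = 0.8375 + 36.71 + 0.4164 + 3.809 = 41.77 kWh
Cost = 41.77 kWh × $0.363 = $15.16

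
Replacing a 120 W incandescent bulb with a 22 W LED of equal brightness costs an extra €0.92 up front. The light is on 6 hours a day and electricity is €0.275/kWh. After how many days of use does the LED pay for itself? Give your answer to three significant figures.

Power saved = 120 − 22 = 98 W
Daily energy saved = 98 W × 6 h = 588 Wh = 0.588 kWh
Daily savings = 0.588 × €0.275 = €0.1617
Payback = €0.92 / €0.1617 per day = 5.69 days

5.69 days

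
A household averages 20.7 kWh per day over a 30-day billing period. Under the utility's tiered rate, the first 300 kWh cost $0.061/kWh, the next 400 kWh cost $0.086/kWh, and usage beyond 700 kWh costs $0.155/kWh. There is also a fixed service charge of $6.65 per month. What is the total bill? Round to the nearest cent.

$52.56

Usage = 20.7 kWh/day × 30 days = 621 kWh
First 300 kWh × $0.061 = $18.30
Next 321 kWh × $0.086 = $27.61
Remaining tier: 0 kWh (not reached)
Energy charge = $45.91; + service $6.65 = $52.56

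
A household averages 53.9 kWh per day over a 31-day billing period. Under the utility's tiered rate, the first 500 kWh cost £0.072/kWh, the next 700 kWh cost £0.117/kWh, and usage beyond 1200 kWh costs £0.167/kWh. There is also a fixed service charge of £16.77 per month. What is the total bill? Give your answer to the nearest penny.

Usage = 53.9 kWh/day × 31 days = 1670.9 kWh
First 500 kWh × £0.072 = £36.00
Next 700 kWh × £0.117 = £81.90
Remaining 470.9 kWh × £0.167 = £78.64
Energy charge = £196.54; + service £16.77 = £213.31

£213.31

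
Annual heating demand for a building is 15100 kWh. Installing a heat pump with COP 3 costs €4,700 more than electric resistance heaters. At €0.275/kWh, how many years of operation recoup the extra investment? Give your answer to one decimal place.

Resistance: 15100 kWh × €0.275 = €4,152.50/yr
Heat pump: 15100 / 3 = 5033 kWh in → × €0.275 = €1,384.17/yr
Annual savings = €2,768.33
Payback = €4,700 / €2,768.33 = 1.7 years

1.7 years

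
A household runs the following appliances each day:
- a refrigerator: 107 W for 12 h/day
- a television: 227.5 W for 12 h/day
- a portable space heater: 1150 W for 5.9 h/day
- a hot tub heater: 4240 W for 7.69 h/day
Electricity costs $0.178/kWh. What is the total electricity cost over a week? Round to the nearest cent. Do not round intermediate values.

refrigerator: 107 W × 12 h × 7 d = 8,988 Wh = 8.988 kWh
television: 227.5 W × 12 h × 7 d = 19,110 Wh = 19.11 kWh
portable space heater: 1150 W × 5.9 h × 7 d = 47,495 Wh = 47.49 kWh
hot tub heater: 4240 W × 7.69 h × 7 d = 228,239 Wh = 228.2 kWh
Total energy = 8.988 + 19.11 + 47.49 + 228.2 = 303.8 kWh
Cost = 303.8 kWh × $0.178 = $54.08

$54.08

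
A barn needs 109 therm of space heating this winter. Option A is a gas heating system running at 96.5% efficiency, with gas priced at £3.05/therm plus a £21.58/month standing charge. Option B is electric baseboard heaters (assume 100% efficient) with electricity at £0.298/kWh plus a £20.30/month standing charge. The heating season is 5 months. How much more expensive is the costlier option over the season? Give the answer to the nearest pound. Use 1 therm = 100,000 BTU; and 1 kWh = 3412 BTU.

£601

Heat load = 109 therm × 100,000 = 10,900,000 BTU
Gas: input = 10,900,000 / 0.965 = 11,295,337 BTU = 113 therm → 113 × £3.05 = £344.51; + 5 × £21.58 standing = £452.41
Electric: 10,900,000 BTU / 3412 = 3,195 kWh → × £0.298 = £951.99; + 5 × £20.30 standing = £1,053.49
Difference = |£452.41 − £1,053.49| = £601.09 ≈ £601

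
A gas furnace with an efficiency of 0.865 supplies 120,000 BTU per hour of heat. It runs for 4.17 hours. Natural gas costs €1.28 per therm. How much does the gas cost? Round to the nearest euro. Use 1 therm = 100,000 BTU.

Heat delivered = 120,000 BTU/h × 4.17 h = 500,400 BTU
Gas input = 500,400 / 0.865 = 578,497 BTU
= 578,497 / 100,000 = 5.785 therm
Cost = 5.785 × €1.28/therm = €7.40 ≈ €7

€7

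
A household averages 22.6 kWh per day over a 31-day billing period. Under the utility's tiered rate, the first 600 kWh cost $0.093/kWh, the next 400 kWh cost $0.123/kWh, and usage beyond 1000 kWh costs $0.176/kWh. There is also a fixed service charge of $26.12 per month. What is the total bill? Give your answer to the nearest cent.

$94.29

Usage = 22.6 kWh/day × 31 days = 700.6 kWh
First 600 kWh × $0.093 = $55.80
Next 100.6 kWh × $0.123 = $12.37
Remaining tier: 0 kWh (not reached)
Energy charge = $68.17; + service $26.12 = $94.29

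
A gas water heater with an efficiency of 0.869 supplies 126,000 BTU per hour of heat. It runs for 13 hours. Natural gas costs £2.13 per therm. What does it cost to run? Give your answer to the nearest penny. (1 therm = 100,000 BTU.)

Heat delivered = 126,000 BTU/h × 13 h = 1,638,000 BTU
Gas input = 1,638,000 / 0.869 = 1,884,925 BTU
= 1,884,925 / 100,000 = 18.85 therm
Cost = 18.85 × £2.13/therm = £40.15

£40.15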